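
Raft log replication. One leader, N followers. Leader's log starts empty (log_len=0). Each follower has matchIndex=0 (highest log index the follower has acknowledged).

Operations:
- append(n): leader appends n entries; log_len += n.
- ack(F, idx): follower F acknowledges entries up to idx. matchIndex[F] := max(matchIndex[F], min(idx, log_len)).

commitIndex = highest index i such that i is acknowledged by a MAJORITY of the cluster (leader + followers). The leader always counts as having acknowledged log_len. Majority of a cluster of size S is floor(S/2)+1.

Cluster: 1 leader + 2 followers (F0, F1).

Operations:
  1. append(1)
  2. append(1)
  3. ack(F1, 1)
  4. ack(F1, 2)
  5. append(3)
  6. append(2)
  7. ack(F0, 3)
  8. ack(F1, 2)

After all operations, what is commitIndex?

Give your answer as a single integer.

Op 1: append 1 -> log_len=1
Op 2: append 1 -> log_len=2
Op 3: F1 acks idx 1 -> match: F0=0 F1=1; commitIndex=1
Op 4: F1 acks idx 2 -> match: F0=0 F1=2; commitIndex=2
Op 5: append 3 -> log_len=5
Op 6: append 2 -> log_len=7
Op 7: F0 acks idx 3 -> match: F0=3 F1=2; commitIndex=3
Op 8: F1 acks idx 2 -> match: F0=3 F1=2; commitIndex=3

Answer: 3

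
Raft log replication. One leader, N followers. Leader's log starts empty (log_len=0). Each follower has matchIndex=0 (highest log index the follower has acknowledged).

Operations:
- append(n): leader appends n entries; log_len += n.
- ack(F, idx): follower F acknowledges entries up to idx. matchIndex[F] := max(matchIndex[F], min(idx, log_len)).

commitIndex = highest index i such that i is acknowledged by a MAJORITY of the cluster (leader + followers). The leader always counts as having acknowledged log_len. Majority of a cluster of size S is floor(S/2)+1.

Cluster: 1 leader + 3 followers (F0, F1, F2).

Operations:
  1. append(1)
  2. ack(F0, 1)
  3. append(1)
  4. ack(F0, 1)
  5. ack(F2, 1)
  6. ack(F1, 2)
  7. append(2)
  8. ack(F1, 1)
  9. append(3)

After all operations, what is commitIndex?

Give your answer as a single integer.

Answer: 1

Derivation:
Op 1: append 1 -> log_len=1
Op 2: F0 acks idx 1 -> match: F0=1 F1=0 F2=0; commitIndex=0
Op 3: append 1 -> log_len=2
Op 4: F0 acks idx 1 -> match: F0=1 F1=0 F2=0; commitIndex=0
Op 5: F2 acks idx 1 -> match: F0=1 F1=0 F2=1; commitIndex=1
Op 6: F1 acks idx 2 -> match: F0=1 F1=2 F2=1; commitIndex=1
Op 7: append 2 -> log_len=4
Op 8: F1 acks idx 1 -> match: F0=1 F1=2 F2=1; commitIndex=1
Op 9: append 3 -> log_len=7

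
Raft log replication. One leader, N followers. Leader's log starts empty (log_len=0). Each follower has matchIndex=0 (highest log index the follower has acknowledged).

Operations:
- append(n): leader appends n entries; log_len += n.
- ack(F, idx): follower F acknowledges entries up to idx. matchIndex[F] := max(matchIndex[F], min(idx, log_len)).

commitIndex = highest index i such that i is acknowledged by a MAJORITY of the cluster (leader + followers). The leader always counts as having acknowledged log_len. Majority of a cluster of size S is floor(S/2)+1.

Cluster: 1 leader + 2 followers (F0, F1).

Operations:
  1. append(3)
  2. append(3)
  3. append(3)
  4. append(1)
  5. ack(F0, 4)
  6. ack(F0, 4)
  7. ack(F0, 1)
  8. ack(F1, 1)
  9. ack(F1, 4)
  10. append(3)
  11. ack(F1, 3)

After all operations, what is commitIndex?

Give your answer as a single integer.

Op 1: append 3 -> log_len=3
Op 2: append 3 -> log_len=6
Op 3: append 3 -> log_len=9
Op 4: append 1 -> log_len=10
Op 5: F0 acks idx 4 -> match: F0=4 F1=0; commitIndex=4
Op 6: F0 acks idx 4 -> match: F0=4 F1=0; commitIndex=4
Op 7: F0 acks idx 1 -> match: F0=4 F1=0; commitIndex=4
Op 8: F1 acks idx 1 -> match: F0=4 F1=1; commitIndex=4
Op 9: F1 acks idx 4 -> match: F0=4 F1=4; commitIndex=4
Op 10: append 3 -> log_len=13
Op 11: F1 acks idx 3 -> match: F0=4 F1=4; commitIndex=4

Answer: 4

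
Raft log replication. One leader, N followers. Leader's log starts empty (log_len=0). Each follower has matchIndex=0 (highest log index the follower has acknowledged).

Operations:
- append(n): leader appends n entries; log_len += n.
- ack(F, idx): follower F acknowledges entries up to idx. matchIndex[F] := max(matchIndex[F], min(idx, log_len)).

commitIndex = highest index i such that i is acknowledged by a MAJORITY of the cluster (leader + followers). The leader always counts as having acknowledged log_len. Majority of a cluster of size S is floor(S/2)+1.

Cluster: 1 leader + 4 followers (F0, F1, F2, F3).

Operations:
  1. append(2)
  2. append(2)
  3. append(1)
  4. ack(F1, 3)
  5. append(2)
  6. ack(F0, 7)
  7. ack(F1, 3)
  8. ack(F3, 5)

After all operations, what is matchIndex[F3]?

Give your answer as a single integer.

Answer: 5

Derivation:
Op 1: append 2 -> log_len=2
Op 2: append 2 -> log_len=4
Op 3: append 1 -> log_len=5
Op 4: F1 acks idx 3 -> match: F0=0 F1=3 F2=0 F3=0; commitIndex=0
Op 5: append 2 -> log_len=7
Op 6: F0 acks idx 7 -> match: F0=7 F1=3 F2=0 F3=0; commitIndex=3
Op 7: F1 acks idx 3 -> match: F0=7 F1=3 F2=0 F3=0; commitIndex=3
Op 8: F3 acks idx 5 -> match: F0=7 F1=3 F2=0 F3=5; commitIndex=5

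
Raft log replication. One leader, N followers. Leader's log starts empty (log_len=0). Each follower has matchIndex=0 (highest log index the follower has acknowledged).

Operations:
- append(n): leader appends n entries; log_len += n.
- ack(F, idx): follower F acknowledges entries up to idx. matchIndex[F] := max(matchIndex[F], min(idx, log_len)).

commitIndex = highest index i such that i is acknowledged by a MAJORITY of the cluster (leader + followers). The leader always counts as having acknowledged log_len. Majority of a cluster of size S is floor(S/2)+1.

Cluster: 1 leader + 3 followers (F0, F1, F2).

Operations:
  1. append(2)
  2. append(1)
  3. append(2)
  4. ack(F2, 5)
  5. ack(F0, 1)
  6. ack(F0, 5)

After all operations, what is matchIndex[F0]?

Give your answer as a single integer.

Answer: 5

Derivation:
Op 1: append 2 -> log_len=2
Op 2: append 1 -> log_len=3
Op 3: append 2 -> log_len=5
Op 4: F2 acks idx 5 -> match: F0=0 F1=0 F2=5; commitIndex=0
Op 5: F0 acks idx 1 -> match: F0=1 F1=0 F2=5; commitIndex=1
Op 6: F0 acks idx 5 -> match: F0=5 F1=0 F2=5; commitIndex=5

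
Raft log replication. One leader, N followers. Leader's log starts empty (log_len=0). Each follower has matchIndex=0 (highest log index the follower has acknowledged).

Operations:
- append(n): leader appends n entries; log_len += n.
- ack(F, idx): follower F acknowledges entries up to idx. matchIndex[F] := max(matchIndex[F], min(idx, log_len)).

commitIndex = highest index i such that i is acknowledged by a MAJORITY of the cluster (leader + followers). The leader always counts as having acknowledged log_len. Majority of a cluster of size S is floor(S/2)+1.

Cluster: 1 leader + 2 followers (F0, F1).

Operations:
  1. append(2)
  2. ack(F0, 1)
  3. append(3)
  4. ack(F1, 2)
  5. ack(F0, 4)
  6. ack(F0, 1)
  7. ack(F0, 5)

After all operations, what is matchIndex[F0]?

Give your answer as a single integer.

Op 1: append 2 -> log_len=2
Op 2: F0 acks idx 1 -> match: F0=1 F1=0; commitIndex=1
Op 3: append 3 -> log_len=5
Op 4: F1 acks idx 2 -> match: F0=1 F1=2; commitIndex=2
Op 5: F0 acks idx 4 -> match: F0=4 F1=2; commitIndex=4
Op 6: F0 acks idx 1 -> match: F0=4 F1=2; commitIndex=4
Op 7: F0 acks idx 5 -> match: F0=5 F1=2; commitIndex=5

Answer: 5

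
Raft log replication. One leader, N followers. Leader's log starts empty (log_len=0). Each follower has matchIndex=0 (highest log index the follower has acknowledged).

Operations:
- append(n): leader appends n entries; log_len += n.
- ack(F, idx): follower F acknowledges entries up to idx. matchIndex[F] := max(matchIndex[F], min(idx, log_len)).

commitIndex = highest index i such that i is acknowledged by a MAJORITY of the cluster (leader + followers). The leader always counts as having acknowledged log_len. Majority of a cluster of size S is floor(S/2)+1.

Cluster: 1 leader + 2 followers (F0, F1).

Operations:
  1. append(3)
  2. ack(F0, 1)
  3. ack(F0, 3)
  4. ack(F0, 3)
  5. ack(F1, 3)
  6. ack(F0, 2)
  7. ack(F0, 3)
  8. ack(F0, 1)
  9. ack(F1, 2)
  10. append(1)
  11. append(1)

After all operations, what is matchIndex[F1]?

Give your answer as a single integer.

Answer: 3

Derivation:
Op 1: append 3 -> log_len=3
Op 2: F0 acks idx 1 -> match: F0=1 F1=0; commitIndex=1
Op 3: F0 acks idx 3 -> match: F0=3 F1=0; commitIndex=3
Op 4: F0 acks idx 3 -> match: F0=3 F1=0; commitIndex=3
Op 5: F1 acks idx 3 -> match: F0=3 F1=3; commitIndex=3
Op 6: F0 acks idx 2 -> match: F0=3 F1=3; commitIndex=3
Op 7: F0 acks idx 3 -> match: F0=3 F1=3; commitIndex=3
Op 8: F0 acks idx 1 -> match: F0=3 F1=3; commitIndex=3
Op 9: F1 acks idx 2 -> match: F0=3 F1=3; commitIndex=3
Op 10: append 1 -> log_len=4
Op 11: append 1 -> log_len=5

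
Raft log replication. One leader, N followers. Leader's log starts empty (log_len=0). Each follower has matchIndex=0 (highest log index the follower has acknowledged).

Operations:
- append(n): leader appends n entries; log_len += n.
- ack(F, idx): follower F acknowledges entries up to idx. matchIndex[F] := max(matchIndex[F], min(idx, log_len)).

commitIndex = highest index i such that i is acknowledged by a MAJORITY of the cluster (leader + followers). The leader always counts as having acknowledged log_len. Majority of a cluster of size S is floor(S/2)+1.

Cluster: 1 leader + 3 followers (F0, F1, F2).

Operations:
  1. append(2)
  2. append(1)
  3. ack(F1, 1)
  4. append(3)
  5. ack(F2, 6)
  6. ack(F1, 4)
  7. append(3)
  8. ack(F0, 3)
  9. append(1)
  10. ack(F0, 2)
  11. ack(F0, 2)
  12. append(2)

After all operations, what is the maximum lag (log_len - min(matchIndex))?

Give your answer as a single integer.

Op 1: append 2 -> log_len=2
Op 2: append 1 -> log_len=3
Op 3: F1 acks idx 1 -> match: F0=0 F1=1 F2=0; commitIndex=0
Op 4: append 3 -> log_len=6
Op 5: F2 acks idx 6 -> match: F0=0 F1=1 F2=6; commitIndex=1
Op 6: F1 acks idx 4 -> match: F0=0 F1=4 F2=6; commitIndex=4
Op 7: append 3 -> log_len=9
Op 8: F0 acks idx 3 -> match: F0=3 F1=4 F2=6; commitIndex=4
Op 9: append 1 -> log_len=10
Op 10: F0 acks idx 2 -> match: F0=3 F1=4 F2=6; commitIndex=4
Op 11: F0 acks idx 2 -> match: F0=3 F1=4 F2=6; commitIndex=4
Op 12: append 2 -> log_len=12

Answer: 9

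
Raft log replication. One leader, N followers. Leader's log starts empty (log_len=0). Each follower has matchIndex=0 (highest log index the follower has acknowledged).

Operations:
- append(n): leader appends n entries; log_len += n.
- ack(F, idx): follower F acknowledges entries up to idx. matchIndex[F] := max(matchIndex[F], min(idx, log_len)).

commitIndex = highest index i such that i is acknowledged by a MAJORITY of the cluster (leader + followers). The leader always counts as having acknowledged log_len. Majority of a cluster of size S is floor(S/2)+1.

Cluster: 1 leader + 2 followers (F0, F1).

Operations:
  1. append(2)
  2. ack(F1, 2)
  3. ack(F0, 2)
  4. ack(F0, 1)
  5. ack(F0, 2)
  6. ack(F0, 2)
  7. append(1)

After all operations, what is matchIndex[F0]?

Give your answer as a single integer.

Op 1: append 2 -> log_len=2
Op 2: F1 acks idx 2 -> match: F0=0 F1=2; commitIndex=2
Op 3: F0 acks idx 2 -> match: F0=2 F1=2; commitIndex=2
Op 4: F0 acks idx 1 -> match: F0=2 F1=2; commitIndex=2
Op 5: F0 acks idx 2 -> match: F0=2 F1=2; commitIndex=2
Op 6: F0 acks idx 2 -> match: F0=2 F1=2; commitIndex=2
Op 7: append 1 -> log_len=3

Answer: 2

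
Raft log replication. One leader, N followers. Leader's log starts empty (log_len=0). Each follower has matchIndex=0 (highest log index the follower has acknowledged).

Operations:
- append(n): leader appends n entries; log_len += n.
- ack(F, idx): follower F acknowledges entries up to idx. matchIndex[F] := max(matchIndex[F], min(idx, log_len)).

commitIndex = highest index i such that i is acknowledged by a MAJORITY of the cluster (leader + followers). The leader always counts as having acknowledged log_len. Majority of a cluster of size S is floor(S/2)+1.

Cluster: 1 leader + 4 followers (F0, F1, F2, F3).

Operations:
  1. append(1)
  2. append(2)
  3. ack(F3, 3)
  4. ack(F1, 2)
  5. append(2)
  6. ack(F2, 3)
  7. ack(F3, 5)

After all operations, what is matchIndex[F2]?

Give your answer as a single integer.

Answer: 3

Derivation:
Op 1: append 1 -> log_len=1
Op 2: append 2 -> log_len=3
Op 3: F3 acks idx 3 -> match: F0=0 F1=0 F2=0 F3=3; commitIndex=0
Op 4: F1 acks idx 2 -> match: F0=0 F1=2 F2=0 F3=3; commitIndex=2
Op 5: append 2 -> log_len=5
Op 6: F2 acks idx 3 -> match: F0=0 F1=2 F2=3 F3=3; commitIndex=3
Op 7: F3 acks idx 5 -> match: F0=0 F1=2 F2=3 F3=5; commitIndex=3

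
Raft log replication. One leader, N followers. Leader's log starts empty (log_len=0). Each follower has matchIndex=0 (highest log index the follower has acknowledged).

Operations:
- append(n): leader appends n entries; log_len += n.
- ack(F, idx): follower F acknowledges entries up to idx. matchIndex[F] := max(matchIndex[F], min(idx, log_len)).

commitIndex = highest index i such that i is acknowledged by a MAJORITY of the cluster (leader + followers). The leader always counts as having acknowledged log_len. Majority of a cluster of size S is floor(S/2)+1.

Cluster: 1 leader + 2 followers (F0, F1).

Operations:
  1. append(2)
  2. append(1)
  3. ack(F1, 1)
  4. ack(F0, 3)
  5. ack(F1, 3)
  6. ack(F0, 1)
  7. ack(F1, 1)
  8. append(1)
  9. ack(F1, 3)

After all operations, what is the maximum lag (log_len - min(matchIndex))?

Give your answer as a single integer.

Op 1: append 2 -> log_len=2
Op 2: append 1 -> log_len=3
Op 3: F1 acks idx 1 -> match: F0=0 F1=1; commitIndex=1
Op 4: F0 acks idx 3 -> match: F0=3 F1=1; commitIndex=3
Op 5: F1 acks idx 3 -> match: F0=3 F1=3; commitIndex=3
Op 6: F0 acks idx 1 -> match: F0=3 F1=3; commitIndex=3
Op 7: F1 acks idx 1 -> match: F0=3 F1=3; commitIndex=3
Op 8: append 1 -> log_len=4
Op 9: F1 acks idx 3 -> match: F0=3 F1=3; commitIndex=3

Answer: 1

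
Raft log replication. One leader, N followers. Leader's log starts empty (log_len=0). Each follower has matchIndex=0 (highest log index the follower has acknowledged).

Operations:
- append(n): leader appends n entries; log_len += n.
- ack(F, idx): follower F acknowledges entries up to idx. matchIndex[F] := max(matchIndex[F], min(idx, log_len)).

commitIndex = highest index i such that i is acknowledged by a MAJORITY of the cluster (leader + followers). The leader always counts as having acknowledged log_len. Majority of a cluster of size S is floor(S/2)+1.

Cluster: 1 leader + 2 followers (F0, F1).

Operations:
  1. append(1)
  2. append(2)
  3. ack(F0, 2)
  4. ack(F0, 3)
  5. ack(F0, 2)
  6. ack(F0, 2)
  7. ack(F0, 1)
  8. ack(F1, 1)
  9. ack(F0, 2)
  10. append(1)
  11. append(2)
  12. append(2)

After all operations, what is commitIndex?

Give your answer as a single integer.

Op 1: append 1 -> log_len=1
Op 2: append 2 -> log_len=3
Op 3: F0 acks idx 2 -> match: F0=2 F1=0; commitIndex=2
Op 4: F0 acks idx 3 -> match: F0=3 F1=0; commitIndex=3
Op 5: F0 acks idx 2 -> match: F0=3 F1=0; commitIndex=3
Op 6: F0 acks idx 2 -> match: F0=3 F1=0; commitIndex=3
Op 7: F0 acks idx 1 -> match: F0=3 F1=0; commitIndex=3
Op 8: F1 acks idx 1 -> match: F0=3 F1=1; commitIndex=3
Op 9: F0 acks idx 2 -> match: F0=3 F1=1; commitIndex=3
Op 10: append 1 -> log_len=4
Op 11: append 2 -> log_len=6
Op 12: append 2 -> log_len=8

Answer: 3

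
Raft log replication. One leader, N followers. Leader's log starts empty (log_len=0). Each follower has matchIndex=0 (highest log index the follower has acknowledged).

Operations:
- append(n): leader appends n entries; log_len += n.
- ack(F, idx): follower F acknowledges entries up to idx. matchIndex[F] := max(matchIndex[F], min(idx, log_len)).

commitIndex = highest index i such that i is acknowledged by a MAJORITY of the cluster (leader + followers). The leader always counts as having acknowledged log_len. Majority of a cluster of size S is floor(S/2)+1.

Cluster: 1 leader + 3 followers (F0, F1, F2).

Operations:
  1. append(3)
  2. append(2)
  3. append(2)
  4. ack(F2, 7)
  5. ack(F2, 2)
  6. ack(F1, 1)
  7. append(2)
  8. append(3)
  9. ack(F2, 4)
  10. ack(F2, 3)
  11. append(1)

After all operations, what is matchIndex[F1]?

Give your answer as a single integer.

Op 1: append 3 -> log_len=3
Op 2: append 2 -> log_len=5
Op 3: append 2 -> log_len=7
Op 4: F2 acks idx 7 -> match: F0=0 F1=0 F2=7; commitIndex=0
Op 5: F2 acks idx 2 -> match: F0=0 F1=0 F2=7; commitIndex=0
Op 6: F1 acks idx 1 -> match: F0=0 F1=1 F2=7; commitIndex=1
Op 7: append 2 -> log_len=9
Op 8: append 3 -> log_len=12
Op 9: F2 acks idx 4 -> match: F0=0 F1=1 F2=7; commitIndex=1
Op 10: F2 acks idx 3 -> match: F0=0 F1=1 F2=7; commitIndex=1
Op 11: append 1 -> log_len=13

Answer: 1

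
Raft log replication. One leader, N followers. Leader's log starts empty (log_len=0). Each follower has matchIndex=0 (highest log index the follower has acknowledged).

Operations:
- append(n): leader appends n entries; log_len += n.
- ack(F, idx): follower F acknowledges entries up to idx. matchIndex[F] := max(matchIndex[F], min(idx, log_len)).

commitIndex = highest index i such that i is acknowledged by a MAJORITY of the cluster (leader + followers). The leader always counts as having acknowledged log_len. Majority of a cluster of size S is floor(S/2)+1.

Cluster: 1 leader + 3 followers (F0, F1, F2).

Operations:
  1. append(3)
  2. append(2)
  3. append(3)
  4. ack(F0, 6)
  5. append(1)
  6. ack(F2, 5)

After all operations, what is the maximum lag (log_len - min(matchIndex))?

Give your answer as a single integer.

Answer: 9

Derivation:
Op 1: append 3 -> log_len=3
Op 2: append 2 -> log_len=5
Op 3: append 3 -> log_len=8
Op 4: F0 acks idx 6 -> match: F0=6 F1=0 F2=0; commitIndex=0
Op 5: append 1 -> log_len=9
Op 6: F2 acks idx 5 -> match: F0=6 F1=0 F2=5; commitIndex=5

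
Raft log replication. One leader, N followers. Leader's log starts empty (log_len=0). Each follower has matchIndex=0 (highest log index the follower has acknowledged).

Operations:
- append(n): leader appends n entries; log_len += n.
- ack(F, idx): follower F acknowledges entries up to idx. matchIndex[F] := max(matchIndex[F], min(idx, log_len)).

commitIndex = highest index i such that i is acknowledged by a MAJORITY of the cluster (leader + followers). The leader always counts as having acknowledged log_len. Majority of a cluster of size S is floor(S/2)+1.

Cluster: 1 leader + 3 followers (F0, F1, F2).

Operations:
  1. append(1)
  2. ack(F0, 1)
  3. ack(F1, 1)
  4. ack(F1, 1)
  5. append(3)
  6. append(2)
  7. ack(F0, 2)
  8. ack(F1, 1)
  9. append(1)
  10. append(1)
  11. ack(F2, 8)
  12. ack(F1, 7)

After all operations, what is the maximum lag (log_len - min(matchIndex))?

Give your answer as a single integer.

Op 1: append 1 -> log_len=1
Op 2: F0 acks idx 1 -> match: F0=1 F1=0 F2=0; commitIndex=0
Op 3: F1 acks idx 1 -> match: F0=1 F1=1 F2=0; commitIndex=1
Op 4: F1 acks idx 1 -> match: F0=1 F1=1 F2=0; commitIndex=1
Op 5: append 3 -> log_len=4
Op 6: append 2 -> log_len=6
Op 7: F0 acks idx 2 -> match: F0=2 F1=1 F2=0; commitIndex=1
Op 8: F1 acks idx 1 -> match: F0=2 F1=1 F2=0; commitIndex=1
Op 9: append 1 -> log_len=7
Op 10: append 1 -> log_len=8
Op 11: F2 acks idx 8 -> match: F0=2 F1=1 F2=8; commitIndex=2
Op 12: F1 acks idx 7 -> match: F0=2 F1=7 F2=8; commitIndex=7

Answer: 6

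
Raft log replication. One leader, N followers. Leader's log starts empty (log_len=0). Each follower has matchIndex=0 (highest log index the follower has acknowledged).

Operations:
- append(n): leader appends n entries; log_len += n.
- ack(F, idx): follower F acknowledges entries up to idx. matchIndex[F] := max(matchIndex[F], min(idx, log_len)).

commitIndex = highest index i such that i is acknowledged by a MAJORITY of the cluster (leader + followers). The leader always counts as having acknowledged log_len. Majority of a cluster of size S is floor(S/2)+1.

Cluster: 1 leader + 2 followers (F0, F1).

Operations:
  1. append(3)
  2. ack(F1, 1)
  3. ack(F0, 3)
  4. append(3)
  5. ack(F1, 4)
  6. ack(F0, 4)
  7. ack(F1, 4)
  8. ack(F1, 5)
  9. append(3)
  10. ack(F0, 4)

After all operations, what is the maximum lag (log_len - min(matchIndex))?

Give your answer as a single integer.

Op 1: append 3 -> log_len=3
Op 2: F1 acks idx 1 -> match: F0=0 F1=1; commitIndex=1
Op 3: F0 acks idx 3 -> match: F0=3 F1=1; commitIndex=3
Op 4: append 3 -> log_len=6
Op 5: F1 acks idx 4 -> match: F0=3 F1=4; commitIndex=4
Op 6: F0 acks idx 4 -> match: F0=4 F1=4; commitIndex=4
Op 7: F1 acks idx 4 -> match: F0=4 F1=4; commitIndex=4
Op 8: F1 acks idx 5 -> match: F0=4 F1=5; commitIndex=5
Op 9: append 3 -> log_len=9
Op 10: F0 acks idx 4 -> match: F0=4 F1=5; commitIndex=5

Answer: 5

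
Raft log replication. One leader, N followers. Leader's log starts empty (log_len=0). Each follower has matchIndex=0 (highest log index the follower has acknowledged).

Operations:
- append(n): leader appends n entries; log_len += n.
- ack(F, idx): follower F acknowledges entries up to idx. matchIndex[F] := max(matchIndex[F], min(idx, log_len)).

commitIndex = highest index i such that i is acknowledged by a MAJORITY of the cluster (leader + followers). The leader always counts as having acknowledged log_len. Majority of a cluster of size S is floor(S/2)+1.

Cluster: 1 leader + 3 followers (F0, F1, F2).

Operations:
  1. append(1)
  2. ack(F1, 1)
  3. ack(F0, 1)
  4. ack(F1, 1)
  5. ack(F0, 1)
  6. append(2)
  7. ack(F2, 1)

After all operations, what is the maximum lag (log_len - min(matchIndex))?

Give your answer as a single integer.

Answer: 2

Derivation:
Op 1: append 1 -> log_len=1
Op 2: F1 acks idx 1 -> match: F0=0 F1=1 F2=0; commitIndex=0
Op 3: F0 acks idx 1 -> match: F0=1 F1=1 F2=0; commitIndex=1
Op 4: F1 acks idx 1 -> match: F0=1 F1=1 F2=0; commitIndex=1
Op 5: F0 acks idx 1 -> match: F0=1 F1=1 F2=0; commitIndex=1
Op 6: append 2 -> log_len=3
Op 7: F2 acks idx 1 -> match: F0=1 F1=1 F2=1; commitIndex=1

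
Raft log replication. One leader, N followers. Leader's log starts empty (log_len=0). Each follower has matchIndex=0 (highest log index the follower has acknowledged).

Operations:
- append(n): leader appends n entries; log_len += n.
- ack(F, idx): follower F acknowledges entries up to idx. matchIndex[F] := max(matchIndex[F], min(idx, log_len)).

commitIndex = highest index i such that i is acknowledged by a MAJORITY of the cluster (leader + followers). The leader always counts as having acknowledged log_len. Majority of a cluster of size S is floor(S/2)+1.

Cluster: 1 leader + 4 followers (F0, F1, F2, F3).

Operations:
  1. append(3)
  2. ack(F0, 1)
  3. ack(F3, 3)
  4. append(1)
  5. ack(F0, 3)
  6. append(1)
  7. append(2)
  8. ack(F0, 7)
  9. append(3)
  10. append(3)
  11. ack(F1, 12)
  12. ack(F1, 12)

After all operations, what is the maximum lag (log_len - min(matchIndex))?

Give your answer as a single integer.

Answer: 13

Derivation:
Op 1: append 3 -> log_len=3
Op 2: F0 acks idx 1 -> match: F0=1 F1=0 F2=0 F3=0; commitIndex=0
Op 3: F3 acks idx 3 -> match: F0=1 F1=0 F2=0 F3=3; commitIndex=1
Op 4: append 1 -> log_len=4
Op 5: F0 acks idx 3 -> match: F0=3 F1=0 F2=0 F3=3; commitIndex=3
Op 6: append 1 -> log_len=5
Op 7: append 2 -> log_len=7
Op 8: F0 acks idx 7 -> match: F0=7 F1=0 F2=0 F3=3; commitIndex=3
Op 9: append 3 -> log_len=10
Op 10: append 3 -> log_len=13
Op 11: F1 acks idx 12 -> match: F0=7 F1=12 F2=0 F3=3; commitIndex=7
Op 12: F1 acks idx 12 -> match: F0=7 F1=12 F2=0 F3=3; commitIndex=7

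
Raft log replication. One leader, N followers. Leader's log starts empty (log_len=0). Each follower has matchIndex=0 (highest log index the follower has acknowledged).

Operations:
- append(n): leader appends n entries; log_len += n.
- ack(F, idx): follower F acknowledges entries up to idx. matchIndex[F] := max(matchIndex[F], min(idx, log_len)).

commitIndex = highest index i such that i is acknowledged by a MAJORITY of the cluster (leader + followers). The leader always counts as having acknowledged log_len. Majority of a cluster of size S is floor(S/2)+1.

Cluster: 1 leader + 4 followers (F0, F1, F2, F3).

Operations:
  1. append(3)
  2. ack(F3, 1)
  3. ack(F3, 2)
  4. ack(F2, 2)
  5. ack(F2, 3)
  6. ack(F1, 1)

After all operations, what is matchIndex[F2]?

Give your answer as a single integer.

Answer: 3

Derivation:
Op 1: append 3 -> log_len=3
Op 2: F3 acks idx 1 -> match: F0=0 F1=0 F2=0 F3=1; commitIndex=0
Op 3: F3 acks idx 2 -> match: F0=0 F1=0 F2=0 F3=2; commitIndex=0
Op 4: F2 acks idx 2 -> match: F0=0 F1=0 F2=2 F3=2; commitIndex=2
Op 5: F2 acks idx 3 -> match: F0=0 F1=0 F2=3 F3=2; commitIndex=2
Op 6: F1 acks idx 1 -> match: F0=0 F1=1 F2=3 F3=2; commitIndex=2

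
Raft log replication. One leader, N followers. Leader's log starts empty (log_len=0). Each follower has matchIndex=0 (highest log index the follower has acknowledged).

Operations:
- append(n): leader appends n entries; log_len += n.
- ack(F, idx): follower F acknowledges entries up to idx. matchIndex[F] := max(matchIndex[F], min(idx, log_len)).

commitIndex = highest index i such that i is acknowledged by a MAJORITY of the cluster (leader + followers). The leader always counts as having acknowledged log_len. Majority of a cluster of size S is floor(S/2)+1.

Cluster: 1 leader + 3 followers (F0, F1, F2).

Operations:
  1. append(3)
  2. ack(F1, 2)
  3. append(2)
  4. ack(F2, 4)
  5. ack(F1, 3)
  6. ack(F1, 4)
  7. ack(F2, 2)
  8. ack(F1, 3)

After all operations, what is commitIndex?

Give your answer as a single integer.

Op 1: append 3 -> log_len=3
Op 2: F1 acks idx 2 -> match: F0=0 F1=2 F2=0; commitIndex=0
Op 3: append 2 -> log_len=5
Op 4: F2 acks idx 4 -> match: F0=0 F1=2 F2=4; commitIndex=2
Op 5: F1 acks idx 3 -> match: F0=0 F1=3 F2=4; commitIndex=3
Op 6: F1 acks idx 4 -> match: F0=0 F1=4 F2=4; commitIndex=4
Op 7: F2 acks idx 2 -> match: F0=0 F1=4 F2=4; commitIndex=4
Op 8: F1 acks idx 3 -> match: F0=0 F1=4 F2=4; commitIndex=4

Answer: 4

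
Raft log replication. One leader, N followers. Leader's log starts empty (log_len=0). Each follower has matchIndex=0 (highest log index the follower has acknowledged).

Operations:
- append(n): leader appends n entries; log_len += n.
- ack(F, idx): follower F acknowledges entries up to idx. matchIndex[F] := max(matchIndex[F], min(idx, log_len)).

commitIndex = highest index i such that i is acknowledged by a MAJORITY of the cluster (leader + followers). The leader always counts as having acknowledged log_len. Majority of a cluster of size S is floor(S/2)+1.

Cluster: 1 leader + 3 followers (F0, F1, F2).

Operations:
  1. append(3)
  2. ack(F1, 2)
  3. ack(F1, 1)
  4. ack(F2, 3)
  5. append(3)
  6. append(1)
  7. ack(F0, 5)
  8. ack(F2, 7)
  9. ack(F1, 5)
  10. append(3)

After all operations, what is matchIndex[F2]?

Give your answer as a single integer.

Answer: 7

Derivation:
Op 1: append 3 -> log_len=3
Op 2: F1 acks idx 2 -> match: F0=0 F1=2 F2=0; commitIndex=0
Op 3: F1 acks idx 1 -> match: F0=0 F1=2 F2=0; commitIndex=0
Op 4: F2 acks idx 3 -> match: F0=0 F1=2 F2=3; commitIndex=2
Op 5: append 3 -> log_len=6
Op 6: append 1 -> log_len=7
Op 7: F0 acks idx 5 -> match: F0=5 F1=2 F2=3; commitIndex=3
Op 8: F2 acks idx 7 -> match: F0=5 F1=2 F2=7; commitIndex=5
Op 9: F1 acks idx 5 -> match: F0=5 F1=5 F2=7; commitIndex=5
Op 10: append 3 -> log_len=10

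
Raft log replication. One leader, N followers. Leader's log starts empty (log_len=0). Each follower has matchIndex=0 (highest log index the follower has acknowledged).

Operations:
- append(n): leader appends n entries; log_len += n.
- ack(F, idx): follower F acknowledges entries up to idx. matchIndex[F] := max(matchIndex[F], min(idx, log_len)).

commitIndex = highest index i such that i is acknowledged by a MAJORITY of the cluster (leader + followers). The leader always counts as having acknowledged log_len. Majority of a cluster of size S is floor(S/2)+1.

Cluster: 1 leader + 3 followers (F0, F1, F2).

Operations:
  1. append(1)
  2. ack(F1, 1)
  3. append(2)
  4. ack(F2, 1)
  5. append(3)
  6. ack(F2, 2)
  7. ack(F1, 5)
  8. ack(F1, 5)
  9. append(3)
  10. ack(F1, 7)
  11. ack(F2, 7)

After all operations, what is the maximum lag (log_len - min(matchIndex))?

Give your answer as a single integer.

Answer: 9

Derivation:
Op 1: append 1 -> log_len=1
Op 2: F1 acks idx 1 -> match: F0=0 F1=1 F2=0; commitIndex=0
Op 3: append 2 -> log_len=3
Op 4: F2 acks idx 1 -> match: F0=0 F1=1 F2=1; commitIndex=1
Op 5: append 3 -> log_len=6
Op 6: F2 acks idx 2 -> match: F0=0 F1=1 F2=2; commitIndex=1
Op 7: F1 acks idx 5 -> match: F0=0 F1=5 F2=2; commitIndex=2
Op 8: F1 acks idx 5 -> match: F0=0 F1=5 F2=2; commitIndex=2
Op 9: append 3 -> log_len=9
Op 10: F1 acks idx 7 -> match: F0=0 F1=7 F2=2; commitIndex=2
Op 11: F2 acks idx 7 -> match: F0=0 F1=7 F2=7; commitIndex=7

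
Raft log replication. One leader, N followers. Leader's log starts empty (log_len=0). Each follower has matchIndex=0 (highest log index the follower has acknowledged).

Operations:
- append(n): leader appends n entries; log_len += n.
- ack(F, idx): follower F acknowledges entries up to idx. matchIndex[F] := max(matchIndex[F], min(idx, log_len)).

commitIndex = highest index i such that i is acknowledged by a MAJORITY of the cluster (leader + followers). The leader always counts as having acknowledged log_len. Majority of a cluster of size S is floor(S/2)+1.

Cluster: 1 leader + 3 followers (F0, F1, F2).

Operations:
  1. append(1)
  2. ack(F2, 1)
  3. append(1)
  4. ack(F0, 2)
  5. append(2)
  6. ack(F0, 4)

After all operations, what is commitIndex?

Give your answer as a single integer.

Answer: 1

Derivation:
Op 1: append 1 -> log_len=1
Op 2: F2 acks idx 1 -> match: F0=0 F1=0 F2=1; commitIndex=0
Op 3: append 1 -> log_len=2
Op 4: F0 acks idx 2 -> match: F0=2 F1=0 F2=1; commitIndex=1
Op 5: append 2 -> log_len=4
Op 6: F0 acks idx 4 -> match: F0=4 F1=0 F2=1; commitIndex=1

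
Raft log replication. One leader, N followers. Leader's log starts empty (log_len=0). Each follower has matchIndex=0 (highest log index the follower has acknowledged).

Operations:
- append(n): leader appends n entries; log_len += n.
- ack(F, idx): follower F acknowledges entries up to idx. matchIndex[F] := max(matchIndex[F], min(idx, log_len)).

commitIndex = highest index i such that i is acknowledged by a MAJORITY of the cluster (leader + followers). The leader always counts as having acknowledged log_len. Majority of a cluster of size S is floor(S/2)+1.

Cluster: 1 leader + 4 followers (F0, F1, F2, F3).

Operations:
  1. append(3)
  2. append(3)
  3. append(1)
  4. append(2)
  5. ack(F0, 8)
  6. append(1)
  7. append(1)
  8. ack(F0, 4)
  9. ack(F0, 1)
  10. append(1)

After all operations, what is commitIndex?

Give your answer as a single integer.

Answer: 0

Derivation:
Op 1: append 3 -> log_len=3
Op 2: append 3 -> log_len=6
Op 3: append 1 -> log_len=7
Op 4: append 2 -> log_len=9
Op 5: F0 acks idx 8 -> match: F0=8 F1=0 F2=0 F3=0; commitIndex=0
Op 6: append 1 -> log_len=10
Op 7: append 1 -> log_len=11
Op 8: F0 acks idx 4 -> match: F0=8 F1=0 F2=0 F3=0; commitIndex=0
Op 9: F0 acks idx 1 -> match: F0=8 F1=0 F2=0 F3=0; commitIndex=0
Op 10: append 1 -> log_len=12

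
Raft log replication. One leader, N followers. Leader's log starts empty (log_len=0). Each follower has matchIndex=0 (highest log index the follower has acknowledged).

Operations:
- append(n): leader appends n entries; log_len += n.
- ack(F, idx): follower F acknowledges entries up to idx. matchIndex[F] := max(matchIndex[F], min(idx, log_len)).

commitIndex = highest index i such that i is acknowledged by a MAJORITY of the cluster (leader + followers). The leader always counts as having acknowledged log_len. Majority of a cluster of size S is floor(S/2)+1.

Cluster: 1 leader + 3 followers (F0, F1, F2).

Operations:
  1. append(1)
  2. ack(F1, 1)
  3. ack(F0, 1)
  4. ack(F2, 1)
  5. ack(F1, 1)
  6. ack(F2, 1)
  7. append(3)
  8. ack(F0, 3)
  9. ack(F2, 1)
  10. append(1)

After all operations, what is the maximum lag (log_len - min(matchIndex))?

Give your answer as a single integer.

Answer: 4

Derivation:
Op 1: append 1 -> log_len=1
Op 2: F1 acks idx 1 -> match: F0=0 F1=1 F2=0; commitIndex=0
Op 3: F0 acks idx 1 -> match: F0=1 F1=1 F2=0; commitIndex=1
Op 4: F2 acks idx 1 -> match: F0=1 F1=1 F2=1; commitIndex=1
Op 5: F1 acks idx 1 -> match: F0=1 F1=1 F2=1; commitIndex=1
Op 6: F2 acks idx 1 -> match: F0=1 F1=1 F2=1; commitIndex=1
Op 7: append 3 -> log_len=4
Op 8: F0 acks idx 3 -> match: F0=3 F1=1 F2=1; commitIndex=1
Op 9: F2 acks idx 1 -> match: F0=3 F1=1 F2=1; commitIndex=1
Op 10: append 1 -> log_len=5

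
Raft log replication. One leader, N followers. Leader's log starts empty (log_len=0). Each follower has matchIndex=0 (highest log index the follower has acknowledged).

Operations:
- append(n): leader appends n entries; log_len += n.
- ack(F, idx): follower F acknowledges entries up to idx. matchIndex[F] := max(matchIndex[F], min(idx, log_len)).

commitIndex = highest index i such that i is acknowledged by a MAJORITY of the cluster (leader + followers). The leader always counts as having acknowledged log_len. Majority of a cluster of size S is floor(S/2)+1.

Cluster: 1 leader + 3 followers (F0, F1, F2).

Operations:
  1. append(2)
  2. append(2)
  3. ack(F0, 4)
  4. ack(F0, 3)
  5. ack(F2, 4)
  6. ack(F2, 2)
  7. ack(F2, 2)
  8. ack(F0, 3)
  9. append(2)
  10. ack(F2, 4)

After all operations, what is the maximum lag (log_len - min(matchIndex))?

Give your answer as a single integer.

Op 1: append 2 -> log_len=2
Op 2: append 2 -> log_len=4
Op 3: F0 acks idx 4 -> match: F0=4 F1=0 F2=0; commitIndex=0
Op 4: F0 acks idx 3 -> match: F0=4 F1=0 F2=0; commitIndex=0
Op 5: F2 acks idx 4 -> match: F0=4 F1=0 F2=4; commitIndex=4
Op 6: F2 acks idx 2 -> match: F0=4 F1=0 F2=4; commitIndex=4
Op 7: F2 acks idx 2 -> match: F0=4 F1=0 F2=4; commitIndex=4
Op 8: F0 acks idx 3 -> match: F0=4 F1=0 F2=4; commitIndex=4
Op 9: append 2 -> log_len=6
Op 10: F2 acks idx 4 -> match: F0=4 F1=0 F2=4; commitIndex=4

Answer: 6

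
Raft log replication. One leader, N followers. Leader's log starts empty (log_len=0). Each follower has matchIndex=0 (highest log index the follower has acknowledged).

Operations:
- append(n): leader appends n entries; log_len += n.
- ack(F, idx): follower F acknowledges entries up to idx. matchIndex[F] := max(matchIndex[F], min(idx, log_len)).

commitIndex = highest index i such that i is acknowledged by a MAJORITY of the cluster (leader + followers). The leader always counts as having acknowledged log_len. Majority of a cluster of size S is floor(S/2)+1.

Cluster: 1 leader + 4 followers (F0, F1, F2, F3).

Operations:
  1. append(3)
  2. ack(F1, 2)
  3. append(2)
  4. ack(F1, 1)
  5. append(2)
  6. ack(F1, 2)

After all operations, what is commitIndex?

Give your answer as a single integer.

Op 1: append 3 -> log_len=3
Op 2: F1 acks idx 2 -> match: F0=0 F1=2 F2=0 F3=0; commitIndex=0
Op 3: append 2 -> log_len=5
Op 4: F1 acks idx 1 -> match: F0=0 F1=2 F2=0 F3=0; commitIndex=0
Op 5: append 2 -> log_len=7
Op 6: F1 acks idx 2 -> match: F0=0 F1=2 F2=0 F3=0; commitIndex=0

Answer: 0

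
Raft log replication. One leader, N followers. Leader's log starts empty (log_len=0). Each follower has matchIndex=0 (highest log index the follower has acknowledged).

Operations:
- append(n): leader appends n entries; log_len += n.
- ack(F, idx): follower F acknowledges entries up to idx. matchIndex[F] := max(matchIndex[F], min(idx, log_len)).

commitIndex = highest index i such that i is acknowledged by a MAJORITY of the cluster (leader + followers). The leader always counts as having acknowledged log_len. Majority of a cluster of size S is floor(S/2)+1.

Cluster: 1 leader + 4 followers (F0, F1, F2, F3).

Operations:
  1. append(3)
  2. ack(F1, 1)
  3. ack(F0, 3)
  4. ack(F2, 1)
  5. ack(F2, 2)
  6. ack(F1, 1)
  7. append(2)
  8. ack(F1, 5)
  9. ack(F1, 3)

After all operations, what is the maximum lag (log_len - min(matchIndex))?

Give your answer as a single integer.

Answer: 5

Derivation:
Op 1: append 3 -> log_len=3
Op 2: F1 acks idx 1 -> match: F0=0 F1=1 F2=0 F3=0; commitIndex=0
Op 3: F0 acks idx 3 -> match: F0=3 F1=1 F2=0 F3=0; commitIndex=1
Op 4: F2 acks idx 1 -> match: F0=3 F1=1 F2=1 F3=0; commitIndex=1
Op 5: F2 acks idx 2 -> match: F0=3 F1=1 F2=2 F3=0; commitIndex=2
Op 6: F1 acks idx 1 -> match: F0=3 F1=1 F2=2 F3=0; commitIndex=2
Op 7: append 2 -> log_len=5
Op 8: F1 acks idx 5 -> match: F0=3 F1=5 F2=2 F3=0; commitIndex=3
Op 9: F1 acks idx 3 -> match: F0=3 F1=5 F2=2 F3=0; commitIndex=3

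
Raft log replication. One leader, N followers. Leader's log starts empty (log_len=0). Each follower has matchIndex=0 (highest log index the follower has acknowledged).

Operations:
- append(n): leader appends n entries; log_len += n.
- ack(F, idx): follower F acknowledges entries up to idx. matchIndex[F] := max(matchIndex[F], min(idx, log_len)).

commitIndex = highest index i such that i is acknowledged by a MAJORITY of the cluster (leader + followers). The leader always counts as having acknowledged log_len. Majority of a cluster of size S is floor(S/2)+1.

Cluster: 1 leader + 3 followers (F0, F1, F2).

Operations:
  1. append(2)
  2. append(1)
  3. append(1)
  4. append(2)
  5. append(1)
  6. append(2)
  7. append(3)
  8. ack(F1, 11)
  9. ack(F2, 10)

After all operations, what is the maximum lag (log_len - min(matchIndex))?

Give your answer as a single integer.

Op 1: append 2 -> log_len=2
Op 2: append 1 -> log_len=3
Op 3: append 1 -> log_len=4
Op 4: append 2 -> log_len=6
Op 5: append 1 -> log_len=7
Op 6: append 2 -> log_len=9
Op 7: append 3 -> log_len=12
Op 8: F1 acks idx 11 -> match: F0=0 F1=11 F2=0; commitIndex=0
Op 9: F2 acks idx 10 -> match: F0=0 F1=11 F2=10; commitIndex=10

Answer: 12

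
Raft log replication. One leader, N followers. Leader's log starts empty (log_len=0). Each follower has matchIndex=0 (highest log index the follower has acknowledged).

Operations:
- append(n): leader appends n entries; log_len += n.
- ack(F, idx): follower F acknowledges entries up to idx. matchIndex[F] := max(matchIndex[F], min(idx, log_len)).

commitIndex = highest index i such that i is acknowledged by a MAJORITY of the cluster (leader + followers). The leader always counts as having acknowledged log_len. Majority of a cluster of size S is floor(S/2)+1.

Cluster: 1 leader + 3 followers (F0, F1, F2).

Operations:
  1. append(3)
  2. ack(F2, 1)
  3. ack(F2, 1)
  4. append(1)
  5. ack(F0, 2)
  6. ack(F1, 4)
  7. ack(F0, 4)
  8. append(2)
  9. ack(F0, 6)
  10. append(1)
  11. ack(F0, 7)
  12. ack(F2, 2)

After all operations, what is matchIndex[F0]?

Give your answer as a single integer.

Answer: 7

Derivation:
Op 1: append 3 -> log_len=3
Op 2: F2 acks idx 1 -> match: F0=0 F1=0 F2=1; commitIndex=0
Op 3: F2 acks idx 1 -> match: F0=0 F1=0 F2=1; commitIndex=0
Op 4: append 1 -> log_len=4
Op 5: F0 acks idx 2 -> match: F0=2 F1=0 F2=1; commitIndex=1
Op 6: F1 acks idx 4 -> match: F0=2 F1=4 F2=1; commitIndex=2
Op 7: F0 acks idx 4 -> match: F0=4 F1=4 F2=1; commitIndex=4
Op 8: append 2 -> log_len=6
Op 9: F0 acks idx 6 -> match: F0=6 F1=4 F2=1; commitIndex=4
Op 10: append 1 -> log_len=7
Op 11: F0 acks idx 7 -> match: F0=7 F1=4 F2=1; commitIndex=4
Op 12: F2 acks idx 2 -> match: F0=7 F1=4 F2=2; commitIndex=4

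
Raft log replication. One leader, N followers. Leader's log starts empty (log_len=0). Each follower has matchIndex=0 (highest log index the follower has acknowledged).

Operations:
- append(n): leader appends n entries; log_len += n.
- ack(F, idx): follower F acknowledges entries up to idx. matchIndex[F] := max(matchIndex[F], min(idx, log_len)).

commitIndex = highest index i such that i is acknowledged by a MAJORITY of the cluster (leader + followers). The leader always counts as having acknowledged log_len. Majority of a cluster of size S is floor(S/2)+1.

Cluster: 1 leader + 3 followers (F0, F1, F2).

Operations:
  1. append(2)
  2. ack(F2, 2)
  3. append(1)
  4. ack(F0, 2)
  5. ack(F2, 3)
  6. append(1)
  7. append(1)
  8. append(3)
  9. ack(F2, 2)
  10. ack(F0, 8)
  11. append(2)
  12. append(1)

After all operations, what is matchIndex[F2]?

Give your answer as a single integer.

Op 1: append 2 -> log_len=2
Op 2: F2 acks idx 2 -> match: F0=0 F1=0 F2=2; commitIndex=0
Op 3: append 1 -> log_len=3
Op 4: F0 acks idx 2 -> match: F0=2 F1=0 F2=2; commitIndex=2
Op 5: F2 acks idx 3 -> match: F0=2 F1=0 F2=3; commitIndex=2
Op 6: append 1 -> log_len=4
Op 7: append 1 -> log_len=5
Op 8: append 3 -> log_len=8
Op 9: F2 acks idx 2 -> match: F0=2 F1=0 F2=3; commitIndex=2
Op 10: F0 acks idx 8 -> match: F0=8 F1=0 F2=3; commitIndex=3
Op 11: append 2 -> log_len=10
Op 12: append 1 -> log_len=11

Answer: 3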